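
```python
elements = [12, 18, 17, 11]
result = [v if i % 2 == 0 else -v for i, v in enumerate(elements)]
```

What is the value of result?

Step 1: For each (i, v), keep v if i is even, negate if odd:
  i=0 (even): keep 12
  i=1 (odd): negate to -18
  i=2 (even): keep 17
  i=3 (odd): negate to -11
Therefore result = [12, -18, 17, -11].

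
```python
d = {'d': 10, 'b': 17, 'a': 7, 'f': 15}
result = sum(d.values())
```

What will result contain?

Step 1: d.values() = [10, 17, 7, 15].
Step 2: sum = 49.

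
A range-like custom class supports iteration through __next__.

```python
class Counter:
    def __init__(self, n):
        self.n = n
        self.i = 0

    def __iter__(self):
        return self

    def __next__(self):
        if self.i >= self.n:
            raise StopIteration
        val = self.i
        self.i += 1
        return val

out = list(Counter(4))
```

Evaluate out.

Step 1: Counter(4) creates an iterator counting 0 to 3.
Step 2: list() consumes all values: [0, 1, 2, 3].
Therefore out = [0, 1, 2, 3].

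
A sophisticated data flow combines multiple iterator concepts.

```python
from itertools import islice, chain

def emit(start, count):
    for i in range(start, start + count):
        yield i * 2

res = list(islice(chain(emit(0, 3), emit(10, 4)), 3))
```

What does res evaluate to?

Step 1: emit(0, 3) yields [0, 2, 4].
Step 2: emit(10, 4) yields [20, 22, 24, 26].
Step 3: chain concatenates: [0, 2, 4, 20, 22, 24, 26].
Step 4: islice takes first 3: [0, 2, 4].
Therefore res = [0, 2, 4].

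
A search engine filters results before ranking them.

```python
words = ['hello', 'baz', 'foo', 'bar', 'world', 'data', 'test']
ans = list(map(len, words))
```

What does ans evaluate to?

Step 1: Map len() to each word:
  'hello' -> 5
  'baz' -> 3
  'foo' -> 3
  'bar' -> 3
  'world' -> 5
  'data' -> 4
  'test' -> 4
Therefore ans = [5, 3, 3, 3, 5, 4, 4].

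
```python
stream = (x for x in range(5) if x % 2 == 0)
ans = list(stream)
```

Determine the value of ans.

Step 1: Filter range(5) keeping only even values:
  x=0: even, included
  x=1: odd, excluded
  x=2: even, included
  x=3: odd, excluded
  x=4: even, included
Therefore ans = [0, 2, 4].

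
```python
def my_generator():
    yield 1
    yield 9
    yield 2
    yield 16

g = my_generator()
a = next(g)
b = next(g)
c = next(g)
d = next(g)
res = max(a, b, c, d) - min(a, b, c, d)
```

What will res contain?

Step 1: Create generator and consume all values:
  a = next(g) = 1
  b = next(g) = 9
  c = next(g) = 2
  d = next(g) = 16
Step 2: max = 16, min = 1, res = 16 - 1 = 15.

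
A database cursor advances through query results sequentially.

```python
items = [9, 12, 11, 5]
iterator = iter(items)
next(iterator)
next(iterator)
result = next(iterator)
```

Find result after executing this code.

Step 1: Create iterator over [9, 12, 11, 5].
Step 2: next() consumes 9.
Step 3: next() consumes 12.
Step 4: next() returns 11.
Therefore result = 11.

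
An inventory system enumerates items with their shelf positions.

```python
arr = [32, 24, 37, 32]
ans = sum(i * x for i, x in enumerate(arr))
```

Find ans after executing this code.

Step 1: Compute i * x for each (i, x) in enumerate([32, 24, 37, 32]):
  i=0, x=32: 0*32 = 0
  i=1, x=24: 1*24 = 24
  i=2, x=37: 2*37 = 74
  i=3, x=32: 3*32 = 96
Step 2: sum = 0 + 24 + 74 + 96 = 194.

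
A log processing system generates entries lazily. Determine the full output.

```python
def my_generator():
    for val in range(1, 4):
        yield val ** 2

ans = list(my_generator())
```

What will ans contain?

Step 1: For each val in range(1, 4), yield val**2:
  val=1: yield 1**2 = 1
  val=2: yield 2**2 = 4
  val=3: yield 3**2 = 9
Therefore ans = [1, 4, 9].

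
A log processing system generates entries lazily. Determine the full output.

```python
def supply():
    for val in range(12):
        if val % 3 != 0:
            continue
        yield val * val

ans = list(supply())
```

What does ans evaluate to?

Step 1: Only yield val**2 when val is divisible by 3:
  val=0: 0 % 3 == 0, yield 0**2 = 0
  val=3: 3 % 3 == 0, yield 3**2 = 9
  val=6: 6 % 3 == 0, yield 6**2 = 36
  val=9: 9 % 3 == 0, yield 9**2 = 81
Therefore ans = [0, 9, 36, 81].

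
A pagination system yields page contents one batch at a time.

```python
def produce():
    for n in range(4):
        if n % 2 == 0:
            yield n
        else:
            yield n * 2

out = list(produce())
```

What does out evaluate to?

Step 1: For each n in range(4), yield n if even, else n*2:
  n=0 (even): yield 0
  n=1 (odd): yield 1*2 = 2
  n=2 (even): yield 2
  n=3 (odd): yield 3*2 = 6
Therefore out = [0, 2, 2, 6].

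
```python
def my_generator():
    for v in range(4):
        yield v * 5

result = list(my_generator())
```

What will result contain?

Step 1: For each v in range(4), yield v * 5:
  v=0: yield 0 * 5 = 0
  v=1: yield 1 * 5 = 5
  v=2: yield 2 * 5 = 10
  v=3: yield 3 * 5 = 15
Therefore result = [0, 5, 10, 15].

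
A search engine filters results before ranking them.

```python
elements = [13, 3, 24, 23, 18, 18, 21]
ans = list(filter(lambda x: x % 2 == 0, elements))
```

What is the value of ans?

Step 1: Filter elements divisible by 2:
  13 % 2 = 1: removed
  3 % 2 = 1: removed
  24 % 2 = 0: kept
  23 % 2 = 1: removed
  18 % 2 = 0: kept
  18 % 2 = 0: kept
  21 % 2 = 1: removed
Therefore ans = [24, 18, 18].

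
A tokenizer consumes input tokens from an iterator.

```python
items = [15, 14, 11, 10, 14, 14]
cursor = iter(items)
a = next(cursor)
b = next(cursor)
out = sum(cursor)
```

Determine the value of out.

Step 1: Create iterator over [15, 14, 11, 10, 14, 14].
Step 2: a = next() = 15, b = next() = 14.
Step 3: sum() of remaining [11, 10, 14, 14] = 49.
Therefore out = 49.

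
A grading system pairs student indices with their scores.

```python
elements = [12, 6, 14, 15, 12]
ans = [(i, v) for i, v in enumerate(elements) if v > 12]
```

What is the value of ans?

Step 1: Filter enumerate([12, 6, 14, 15, 12]) keeping v > 12:
  (0, 12): 12 <= 12, excluded
  (1, 6): 6 <= 12, excluded
  (2, 14): 14 > 12, included
  (3, 15): 15 > 12, included
  (4, 12): 12 <= 12, excluded
Therefore ans = [(2, 14), (3, 15)].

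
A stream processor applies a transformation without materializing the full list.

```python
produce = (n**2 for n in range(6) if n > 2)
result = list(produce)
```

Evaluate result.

Step 1: For range(6), keep n > 2, then square:
  n=0: 0 <= 2, excluded
  n=1: 1 <= 2, excluded
  n=2: 2 <= 2, excluded
  n=3: 3 > 2, yield 3**2 = 9
  n=4: 4 > 2, yield 4**2 = 16
  n=5: 5 > 2, yield 5**2 = 25
Therefore result = [9, 16, 25].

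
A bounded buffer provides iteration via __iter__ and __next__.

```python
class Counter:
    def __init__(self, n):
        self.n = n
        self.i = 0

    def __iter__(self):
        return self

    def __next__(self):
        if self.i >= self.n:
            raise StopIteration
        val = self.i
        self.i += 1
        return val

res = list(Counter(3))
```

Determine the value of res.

Step 1: Counter(3) creates an iterator counting 0 to 2.
Step 2: list() consumes all values: [0, 1, 2].
Therefore res = [0, 1, 2].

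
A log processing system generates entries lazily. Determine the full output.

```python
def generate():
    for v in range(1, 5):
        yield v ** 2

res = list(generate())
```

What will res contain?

Step 1: For each v in range(1, 5), yield v**2:
  v=1: yield 1**2 = 1
  v=2: yield 2**2 = 4
  v=3: yield 3**2 = 9
  v=4: yield 4**2 = 16
Therefore res = [1, 4, 9, 16].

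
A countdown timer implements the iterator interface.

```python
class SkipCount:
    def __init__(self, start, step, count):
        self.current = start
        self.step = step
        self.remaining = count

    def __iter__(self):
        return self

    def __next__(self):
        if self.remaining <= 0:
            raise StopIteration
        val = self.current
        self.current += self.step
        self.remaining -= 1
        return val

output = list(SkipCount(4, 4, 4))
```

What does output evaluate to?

Step 1: SkipCount starts at 4, increments by 4, for 4 steps:
  Yield 4, then current += 4
  Yield 8, then current += 4
  Yield 12, then current += 4
  Yield 16, then current += 4
Therefore output = [4, 8, 12, 16].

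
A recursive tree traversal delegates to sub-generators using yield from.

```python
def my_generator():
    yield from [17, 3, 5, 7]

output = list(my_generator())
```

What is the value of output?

Step 1: yield from delegates to the iterable, yielding each element.
Step 2: Collected values: [17, 3, 5, 7].
Therefore output = [17, 3, 5, 7].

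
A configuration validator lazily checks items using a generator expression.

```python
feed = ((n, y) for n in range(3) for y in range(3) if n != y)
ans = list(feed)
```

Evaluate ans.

Step 1: Nested generator over range(3) x range(3) where n != y:
  (0, 0): excluded (n == y)
  (0, 1): included
  (0, 2): included
  (1, 0): included
  (1, 1): excluded (n == y)
  (1, 2): included
  (2, 0): included
  (2, 1): included
  (2, 2): excluded (n == y)
Therefore ans = [(0, 1), (0, 2), (1, 0), (1, 2), (2, 0), (2, 1)].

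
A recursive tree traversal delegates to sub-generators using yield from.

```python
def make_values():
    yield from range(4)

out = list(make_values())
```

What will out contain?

Step 1: yield from delegates to the iterable, yielding each element.
Step 2: Collected values: [0, 1, 2, 3].
Therefore out = [0, 1, 2, 3].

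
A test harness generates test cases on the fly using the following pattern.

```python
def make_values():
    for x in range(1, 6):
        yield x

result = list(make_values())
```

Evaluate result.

Step 1: The generator yields each value from range(1, 6).
Step 2: list() consumes all yields: [1, 2, 3, 4, 5].
Therefore result = [1, 2, 3, 4, 5].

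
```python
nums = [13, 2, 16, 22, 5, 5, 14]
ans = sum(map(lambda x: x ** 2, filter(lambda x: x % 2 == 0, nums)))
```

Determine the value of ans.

Step 1: Filter even numbers from [13, 2, 16, 22, 5, 5, 14]: [2, 16, 22, 14]
Step 2: Square each: [4, 256, 484, 196]
Step 3: Sum = 940.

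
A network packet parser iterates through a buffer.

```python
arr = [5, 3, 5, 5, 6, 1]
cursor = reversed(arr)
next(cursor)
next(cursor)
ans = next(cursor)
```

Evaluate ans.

Step 1: reversed([5, 3, 5, 5, 6, 1]) gives iterator: [1, 6, 5, 5, 3, 5].
Step 2: First next() = 1, second next() = 6.
Step 3: Third next() = 5.
Therefore ans = 5.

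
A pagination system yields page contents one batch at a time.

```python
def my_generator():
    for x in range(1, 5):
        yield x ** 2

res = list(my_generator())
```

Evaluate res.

Step 1: For each x in range(1, 5), yield x**2:
  x=1: yield 1**2 = 1
  x=2: yield 2**2 = 4
  x=3: yield 3**2 = 9
  x=4: yield 4**2 = 16
Therefore res = [1, 4, 9, 16].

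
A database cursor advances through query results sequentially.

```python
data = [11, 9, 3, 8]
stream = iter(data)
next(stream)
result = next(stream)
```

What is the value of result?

Step 1: Create iterator over [11, 9, 3, 8].
Step 2: next() consumes 11.
Step 3: next() returns 9.
Therefore result = 9.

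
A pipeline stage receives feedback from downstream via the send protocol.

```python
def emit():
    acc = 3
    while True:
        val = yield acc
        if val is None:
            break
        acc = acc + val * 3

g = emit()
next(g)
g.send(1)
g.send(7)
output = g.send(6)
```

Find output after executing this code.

Step 1: next() -> yield acc=3.
Step 2: send(1) -> val=1, acc = 3 + 1*3 = 6, yield 6.
Step 3: send(7) -> val=7, acc = 6 + 7*3 = 27, yield 27.
Step 4: send(6) -> val=6, acc = 27 + 6*3 = 45, yield 45.
Therefore output = 45.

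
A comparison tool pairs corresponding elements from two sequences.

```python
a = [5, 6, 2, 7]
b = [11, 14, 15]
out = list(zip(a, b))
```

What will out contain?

Step 1: zip stops at shortest (len(a)=4, len(b)=3):
  Index 0: (5, 11)
  Index 1: (6, 14)
  Index 2: (2, 15)
Step 2: Last element of a (7) has no pair, dropped.
Therefore out = [(5, 11), (6, 14), (2, 15)].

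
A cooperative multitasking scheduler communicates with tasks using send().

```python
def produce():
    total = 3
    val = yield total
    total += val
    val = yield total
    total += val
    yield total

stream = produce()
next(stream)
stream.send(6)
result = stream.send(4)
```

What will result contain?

Step 1: next() -> yield total=3.
Step 2: send(6) -> val=6, total = 3+6 = 9, yield 9.
Step 3: send(4) -> val=4, total = 9+4 = 13, yield 13.
Therefore result = 13.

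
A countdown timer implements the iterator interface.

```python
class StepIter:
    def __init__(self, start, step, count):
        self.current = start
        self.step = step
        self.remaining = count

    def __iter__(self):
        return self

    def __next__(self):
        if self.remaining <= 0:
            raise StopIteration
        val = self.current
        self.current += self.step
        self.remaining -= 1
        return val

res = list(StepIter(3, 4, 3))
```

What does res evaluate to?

Step 1: StepIter starts at 3, increments by 4, for 3 steps:
  Yield 3, then current += 4
  Yield 7, then current += 4
  Yield 11, then current += 4
Therefore res = [3, 7, 11].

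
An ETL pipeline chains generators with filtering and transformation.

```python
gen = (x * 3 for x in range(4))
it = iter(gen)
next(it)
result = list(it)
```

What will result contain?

Step 1: Generator produces [0, 3, 6, 9].
Step 2: next(it) consumes first element (0).
Step 3: list(it) collects remaining: [3, 6, 9].
Therefore result = [3, 6, 9].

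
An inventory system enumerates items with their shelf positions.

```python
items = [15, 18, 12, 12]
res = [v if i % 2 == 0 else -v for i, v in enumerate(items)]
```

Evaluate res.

Step 1: For each (i, v), keep v if i is even, negate if odd:
  i=0 (even): keep 15
  i=1 (odd): negate to -18
  i=2 (even): keep 12
  i=3 (odd): negate to -12
Therefore res = [15, -18, 12, -12].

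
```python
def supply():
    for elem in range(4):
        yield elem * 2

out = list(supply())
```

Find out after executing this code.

Step 1: For each elem in range(4), yield elem * 2:
  elem=0: yield 0 * 2 = 0
  elem=1: yield 1 * 2 = 2
  elem=2: yield 2 * 2 = 4
  elem=3: yield 3 * 2 = 6
Therefore out = [0, 2, 4, 6].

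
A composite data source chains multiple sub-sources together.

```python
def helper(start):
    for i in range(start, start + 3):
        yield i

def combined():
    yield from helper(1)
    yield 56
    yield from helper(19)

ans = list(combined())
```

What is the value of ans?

Step 1: combined() delegates to helper(1):
  yield 1
  yield 2
  yield 3
Step 2: yield 56
Step 3: Delegates to helper(19):
  yield 19
  yield 20
  yield 21
Therefore ans = [1, 2, 3, 56, 19, 20, 21].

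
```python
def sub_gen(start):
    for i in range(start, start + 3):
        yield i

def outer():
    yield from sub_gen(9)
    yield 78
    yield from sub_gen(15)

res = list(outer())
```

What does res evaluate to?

Step 1: outer() delegates to sub_gen(9):
  yield 9
  yield 10
  yield 11
Step 2: yield 78
Step 3: Delegates to sub_gen(15):
  yield 15
  yield 16
  yield 17
Therefore res = [9, 10, 11, 78, 15, 16, 17].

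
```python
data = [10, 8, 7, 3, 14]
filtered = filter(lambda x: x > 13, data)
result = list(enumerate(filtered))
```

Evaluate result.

Step 1: Filter [10, 8, 7, 3, 14] for > 13: [14].
Step 2: enumerate re-indexes from 0: [(0, 14)].
Therefore result = [(0, 14)].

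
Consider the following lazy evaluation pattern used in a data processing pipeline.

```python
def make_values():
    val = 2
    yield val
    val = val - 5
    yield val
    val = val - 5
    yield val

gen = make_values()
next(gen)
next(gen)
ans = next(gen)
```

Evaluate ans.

Step 1: Trace through generator execution:
  Yield 1: val starts at 2, yield 2
  Yield 2: val = 2 - 5 = -3, yield -3
  Yield 3: val = -3 - 5 = -8, yield -8
Step 2: First next() gets 2, second next() gets the second value, third next() yields -8.
Therefore ans = -8.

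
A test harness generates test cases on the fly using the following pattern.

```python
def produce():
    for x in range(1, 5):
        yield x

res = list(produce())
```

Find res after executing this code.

Step 1: The generator yields each value from range(1, 5).
Step 2: list() consumes all yields: [1, 2, 3, 4].
Therefore res = [1, 2, 3, 4].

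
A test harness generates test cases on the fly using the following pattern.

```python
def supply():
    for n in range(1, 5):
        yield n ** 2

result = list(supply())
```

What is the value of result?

Step 1: For each n in range(1, 5), yield n**2:
  n=1: yield 1**2 = 1
  n=2: yield 2**2 = 4
  n=3: yield 3**2 = 9
  n=4: yield 4**2 = 16
Therefore result = [1, 4, 9, 16].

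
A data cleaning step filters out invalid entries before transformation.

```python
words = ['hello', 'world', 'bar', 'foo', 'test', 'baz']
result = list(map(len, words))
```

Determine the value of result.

Step 1: Map len() to each word:
  'hello' -> 5
  'world' -> 5
  'bar' -> 3
  'foo' -> 3
  'test' -> 4
  'baz' -> 3
Therefore result = [5, 5, 3, 3, 4, 3].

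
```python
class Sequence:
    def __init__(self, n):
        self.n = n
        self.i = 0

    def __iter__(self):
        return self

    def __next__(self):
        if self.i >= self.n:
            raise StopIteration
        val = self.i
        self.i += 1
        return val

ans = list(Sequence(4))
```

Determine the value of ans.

Step 1: Sequence(4) creates an iterator counting 0 to 3.
Step 2: list() consumes all values: [0, 1, 2, 3].
Therefore ans = [0, 1, 2, 3].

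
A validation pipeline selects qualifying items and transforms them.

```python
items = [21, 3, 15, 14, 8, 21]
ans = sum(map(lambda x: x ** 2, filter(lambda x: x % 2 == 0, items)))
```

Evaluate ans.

Step 1: Filter even numbers from [21, 3, 15, 14, 8, 21]: [14, 8]
Step 2: Square each: [196, 64]
Step 3: Sum = 260.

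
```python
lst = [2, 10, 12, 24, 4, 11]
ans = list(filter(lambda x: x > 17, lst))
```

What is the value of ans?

Step 1: Filter elements > 17:
  2: removed
  10: removed
  12: removed
  24: kept
  4: removed
  11: removed
Therefore ans = [24].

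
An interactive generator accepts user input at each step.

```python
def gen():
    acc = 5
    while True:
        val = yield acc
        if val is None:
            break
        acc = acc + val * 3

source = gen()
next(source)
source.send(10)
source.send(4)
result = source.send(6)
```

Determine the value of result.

Step 1: next() -> yield acc=5.
Step 2: send(10) -> val=10, acc = 5 + 10*3 = 35, yield 35.
Step 3: send(4) -> val=4, acc = 35 + 4*3 = 47, yield 47.
Step 4: send(6) -> val=6, acc = 47 + 6*3 = 65, yield 65.
Therefore result = 65.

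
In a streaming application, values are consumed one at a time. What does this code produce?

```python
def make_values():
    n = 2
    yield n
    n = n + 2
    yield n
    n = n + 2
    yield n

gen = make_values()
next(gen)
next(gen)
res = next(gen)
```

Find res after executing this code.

Step 1: Trace through generator execution:
  Yield 1: n starts at 2, yield 2
  Yield 2: n = 2 + 2 = 4, yield 4
  Yield 3: n = 4 + 2 = 6, yield 6
Step 2: First next() gets 2, second next() gets the second value, third next() yields 6.
Therefore res = 6.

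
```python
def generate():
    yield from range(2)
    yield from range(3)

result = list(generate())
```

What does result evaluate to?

Step 1: Trace yields in order:
  yield 0
  yield 1
  yield 0
  yield 1
  yield 2
Therefore result = [0, 1, 0, 1, 2].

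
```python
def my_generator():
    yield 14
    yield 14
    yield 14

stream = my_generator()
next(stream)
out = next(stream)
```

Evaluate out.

Step 1: my_generator() creates a generator.
Step 2: next(stream) yields 14 (consumed and discarded).
Step 3: next(stream) yields 14, assigned to out.
Therefore out = 14.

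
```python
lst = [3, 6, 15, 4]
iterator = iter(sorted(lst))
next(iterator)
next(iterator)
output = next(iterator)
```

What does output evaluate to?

Step 1: sorted([3, 6, 15, 4]) = [3, 4, 6, 15].
Step 2: Create iterator and skip 2 elements.
Step 3: next() returns 6.
Therefore output = 6.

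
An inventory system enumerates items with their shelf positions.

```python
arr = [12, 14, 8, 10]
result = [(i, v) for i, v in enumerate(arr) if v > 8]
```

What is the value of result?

Step 1: Filter enumerate([12, 14, 8, 10]) keeping v > 8:
  (0, 12): 12 > 8, included
  (1, 14): 14 > 8, included
  (2, 8): 8 <= 8, excluded
  (3, 10): 10 > 8, included
Therefore result = [(0, 12), (1, 14), (3, 10)].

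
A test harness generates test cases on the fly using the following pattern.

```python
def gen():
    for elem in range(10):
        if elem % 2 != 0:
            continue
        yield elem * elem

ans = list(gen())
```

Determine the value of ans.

Step 1: Only yield elem**2 when elem is divisible by 2:
  elem=0: 0 % 2 == 0, yield 0**2 = 0
  elem=2: 2 % 2 == 0, yield 2**2 = 4
  elem=4: 4 % 2 == 0, yield 4**2 = 16
  elem=6: 6 % 2 == 0, yield 6**2 = 36
  elem=8: 8 % 2 == 0, yield 8**2 = 64
Therefore ans = [0, 4, 16, 36, 64].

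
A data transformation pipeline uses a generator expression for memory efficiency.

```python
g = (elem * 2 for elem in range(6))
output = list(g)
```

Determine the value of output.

Step 1: For each elem in range(6), compute elem*2:
  elem=0: 0*2 = 0
  elem=1: 1*2 = 2
  elem=2: 2*2 = 4
  elem=3: 3*2 = 6
  elem=4: 4*2 = 8
  elem=5: 5*2 = 10
Therefore output = [0, 2, 4, 6, 8, 10].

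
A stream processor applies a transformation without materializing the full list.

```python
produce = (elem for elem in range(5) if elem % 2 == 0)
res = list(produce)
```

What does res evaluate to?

Step 1: Filter range(5) keeping only even values:
  elem=0: even, included
  elem=1: odd, excluded
  elem=2: even, included
  elem=3: odd, excluded
  elem=4: even, included
Therefore res = [0, 2, 4].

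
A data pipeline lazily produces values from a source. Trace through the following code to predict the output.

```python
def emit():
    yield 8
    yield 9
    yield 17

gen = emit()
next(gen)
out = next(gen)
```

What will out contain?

Step 1: emit() creates a generator.
Step 2: next(gen) yields 8 (consumed and discarded).
Step 3: next(gen) yields 9, assigned to out.
Therefore out = 9.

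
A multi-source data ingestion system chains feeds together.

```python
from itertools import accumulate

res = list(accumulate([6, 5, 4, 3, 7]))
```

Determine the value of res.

Step 1: accumulate computes running sums:
  + 6 = 6
  + 5 = 11
  + 4 = 15
  + 3 = 18
  + 7 = 25
Therefore res = [6, 11, 15, 18, 25].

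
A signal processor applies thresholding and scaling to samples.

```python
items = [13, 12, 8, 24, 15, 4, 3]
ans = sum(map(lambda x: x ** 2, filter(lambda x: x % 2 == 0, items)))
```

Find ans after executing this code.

Step 1: Filter even numbers from [13, 12, 8, 24, 15, 4, 3]: [12, 8, 24, 4]
Step 2: Square each: [144, 64, 576, 16]
Step 3: Sum = 800.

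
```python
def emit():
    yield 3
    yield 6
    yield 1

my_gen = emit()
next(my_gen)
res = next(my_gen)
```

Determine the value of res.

Step 1: emit() creates a generator.
Step 2: next(my_gen) yields 3 (consumed and discarded).
Step 3: next(my_gen) yields 6, assigned to res.
Therefore res = 6.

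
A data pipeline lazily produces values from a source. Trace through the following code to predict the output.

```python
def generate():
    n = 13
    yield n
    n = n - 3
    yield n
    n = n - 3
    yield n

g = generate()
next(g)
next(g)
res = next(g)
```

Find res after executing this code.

Step 1: Trace through generator execution:
  Yield 1: n starts at 13, yield 13
  Yield 2: n = 13 - 3 = 10, yield 10
  Yield 3: n = 10 - 3 = 7, yield 7
Step 2: First next() gets 13, second next() gets the second value, third next() yields 7.
Therefore res = 7.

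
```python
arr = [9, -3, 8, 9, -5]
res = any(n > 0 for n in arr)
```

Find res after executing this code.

Step 1: Check n > 0 for each element in [9, -3, 8, 9, -5]:
  9 > 0: True
  -3 > 0: False
  8 > 0: True
  9 > 0: True
  -5 > 0: False
Step 2: any() returns True.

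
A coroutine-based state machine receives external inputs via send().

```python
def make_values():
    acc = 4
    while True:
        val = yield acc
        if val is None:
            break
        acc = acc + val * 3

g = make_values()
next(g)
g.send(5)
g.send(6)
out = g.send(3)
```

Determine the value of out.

Step 1: next() -> yield acc=4.
Step 2: send(5) -> val=5, acc = 4 + 5*3 = 19, yield 19.
Step 3: send(6) -> val=6, acc = 19 + 6*3 = 37, yield 37.
Step 4: send(3) -> val=3, acc = 37 + 3*3 = 46, yield 46.
Therefore out = 46.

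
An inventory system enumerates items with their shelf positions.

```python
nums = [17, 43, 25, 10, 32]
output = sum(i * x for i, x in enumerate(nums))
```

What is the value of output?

Step 1: Compute i * x for each (i, x) in enumerate([17, 43, 25, 10, 32]):
  i=0, x=17: 0*17 = 0
  i=1, x=43: 1*43 = 43
  i=2, x=25: 2*25 = 50
  i=3, x=10: 3*10 = 30
  i=4, x=32: 4*32 = 128
Step 2: sum = 0 + 43 + 50 + 30 + 128 = 251.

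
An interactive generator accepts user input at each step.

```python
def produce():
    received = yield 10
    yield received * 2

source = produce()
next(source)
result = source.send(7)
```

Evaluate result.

Step 1: next(source) advances to first yield, producing 10.
Step 2: send(7) resumes, received = 7.
Step 3: yield received * 2 = 7 * 2 = 14.
Therefore result = 14.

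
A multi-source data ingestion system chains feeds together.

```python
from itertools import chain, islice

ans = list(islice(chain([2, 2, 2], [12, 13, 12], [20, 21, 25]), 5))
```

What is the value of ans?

Step 1: chain([2, 2, 2], [12, 13, 12], [20, 21, 25]) = [2, 2, 2, 12, 13, 12, 20, 21, 25].
Step 2: islice takes first 5 elements: [2, 2, 2, 12, 13].
Therefore ans = [2, 2, 2, 12, 13].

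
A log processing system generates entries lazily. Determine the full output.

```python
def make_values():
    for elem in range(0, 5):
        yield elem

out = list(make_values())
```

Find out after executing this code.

Step 1: The generator yields each value from range(0, 5).
Step 2: list() consumes all yields: [0, 1, 2, 3, 4].
Therefore out = [0, 1, 2, 3, 4].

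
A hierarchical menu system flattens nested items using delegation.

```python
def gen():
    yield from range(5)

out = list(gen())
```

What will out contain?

Step 1: yield from delegates to the iterable, yielding each element.
Step 2: Collected values: [0, 1, 2, 3, 4].
Therefore out = [0, 1, 2, 3, 4].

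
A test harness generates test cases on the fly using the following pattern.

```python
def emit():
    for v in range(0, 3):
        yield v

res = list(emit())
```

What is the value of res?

Step 1: The generator yields each value from range(0, 3).
Step 2: list() consumes all yields: [0, 1, 2].
Therefore res = [0, 1, 2].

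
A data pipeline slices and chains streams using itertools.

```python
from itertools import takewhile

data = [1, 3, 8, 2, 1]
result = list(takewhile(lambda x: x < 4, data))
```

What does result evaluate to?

Step 1: takewhile stops at first element >= 4:
  1 < 4: take
  3 < 4: take
  8 >= 4: stop
Therefore result = [1, 3].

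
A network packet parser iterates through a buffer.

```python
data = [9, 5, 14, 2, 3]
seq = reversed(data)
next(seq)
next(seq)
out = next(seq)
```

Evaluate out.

Step 1: reversed([9, 5, 14, 2, 3]) gives iterator: [3, 2, 14, 5, 9].
Step 2: First next() = 3, second next() = 2.
Step 3: Third next() = 14.
Therefore out = 14.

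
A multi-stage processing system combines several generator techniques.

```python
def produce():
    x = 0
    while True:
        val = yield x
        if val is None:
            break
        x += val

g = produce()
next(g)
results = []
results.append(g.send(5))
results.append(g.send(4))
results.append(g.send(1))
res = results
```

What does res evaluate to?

Step 1: next(g) -> yield 0.
Step 2: send(5) -> x = 5, yield 5.
Step 3: send(4) -> x = 9, yield 9.
Step 4: send(1) -> x = 10, yield 10.
Therefore res = [5, 9, 10].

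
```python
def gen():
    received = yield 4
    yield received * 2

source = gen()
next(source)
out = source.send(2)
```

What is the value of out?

Step 1: next(source) advances to first yield, producing 4.
Step 2: send(2) resumes, received = 2.
Step 3: yield received * 2 = 2 * 2 = 4.
Therefore out = 4.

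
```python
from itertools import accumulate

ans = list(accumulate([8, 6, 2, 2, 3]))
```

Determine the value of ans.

Step 1: accumulate computes running sums:
  + 8 = 8
  + 6 = 14
  + 2 = 16
  + 2 = 18
  + 3 = 21
Therefore ans = [8, 14, 16, 18, 21].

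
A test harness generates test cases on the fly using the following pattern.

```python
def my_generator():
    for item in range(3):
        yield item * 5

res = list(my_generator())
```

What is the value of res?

Step 1: For each item in range(3), yield item * 5:
  item=0: yield 0 * 5 = 0
  item=1: yield 1 * 5 = 5
  item=2: yield 2 * 5 = 10
Therefore res = [0, 5, 10].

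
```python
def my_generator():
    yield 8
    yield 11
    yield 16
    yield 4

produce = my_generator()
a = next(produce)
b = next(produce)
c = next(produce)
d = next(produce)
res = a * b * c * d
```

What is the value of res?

Step 1: Create generator and consume all values:
  a = next(produce) = 8
  b = next(produce) = 11
  c = next(produce) = 16
  d = next(produce) = 4
Step 2: res = 8 * 11 * 16 * 4 = 5632.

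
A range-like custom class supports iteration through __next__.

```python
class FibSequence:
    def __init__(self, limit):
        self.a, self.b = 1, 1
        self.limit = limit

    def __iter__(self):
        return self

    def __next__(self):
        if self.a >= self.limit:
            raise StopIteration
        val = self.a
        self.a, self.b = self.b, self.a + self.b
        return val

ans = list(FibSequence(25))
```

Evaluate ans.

Step 1: Fibonacci-like sequence (a=1, b=1) until >= 25:
  Yield 1, then a,b = 1,2
  Yield 1, then a,b = 2,3
  Yield 2, then a,b = 3,5
  Yield 3, then a,b = 5,8
  Yield 5, then a,b = 8,13
  Yield 8, then a,b = 13,21
  Yield 13, then a,b = 21,34
  Yield 21, then a,b = 34,55
Step 2: 34 >= 25, stop.
Therefore ans = [1, 1, 2, 3, 5, 8, 13, 21].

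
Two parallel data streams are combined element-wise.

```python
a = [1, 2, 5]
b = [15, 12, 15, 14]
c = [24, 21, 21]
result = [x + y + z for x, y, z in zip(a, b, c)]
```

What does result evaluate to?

Step 1: zip three lists (truncates to shortest, len=3):
  1 + 15 + 24 = 40
  2 + 12 + 21 = 35
  5 + 15 + 21 = 41
Therefore result = [40, 35, 41].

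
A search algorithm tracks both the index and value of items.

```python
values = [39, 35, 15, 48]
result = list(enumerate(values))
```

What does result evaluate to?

Step 1: enumerate pairs each element with its index:
  (0, 39)
  (1, 35)
  (2, 15)
  (3, 48)
Therefore result = [(0, 39), (1, 35), (2, 15), (3, 48)].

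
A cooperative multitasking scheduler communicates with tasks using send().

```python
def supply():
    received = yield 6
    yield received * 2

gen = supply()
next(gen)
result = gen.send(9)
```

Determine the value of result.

Step 1: next(gen) advances to first yield, producing 6.
Step 2: send(9) resumes, received = 9.
Step 3: yield received * 2 = 9 * 2 = 18.
Therefore result = 18.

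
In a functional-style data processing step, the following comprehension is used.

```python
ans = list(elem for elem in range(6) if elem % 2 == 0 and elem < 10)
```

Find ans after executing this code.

Step 1: Filter range(6) where elem % 2 == 0 and elem < 10:
  elem=0: both conditions met, included
  elem=1: excluded (1 % 2 != 0)
  elem=2: both conditions met, included
  elem=3: excluded (3 % 2 != 0)
  elem=4: both conditions met, included
  elem=5: excluded (5 % 2 != 0)
Therefore ans = [0, 2, 4].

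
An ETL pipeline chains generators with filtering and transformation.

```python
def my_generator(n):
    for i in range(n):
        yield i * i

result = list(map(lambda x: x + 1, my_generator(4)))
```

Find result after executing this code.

Step 1: my_generator(4) yields squares: [0, 1, 4, 9].
Step 2: map adds 1 to each: [1, 2, 5, 10].
Therefore result = [1, 2, 5, 10].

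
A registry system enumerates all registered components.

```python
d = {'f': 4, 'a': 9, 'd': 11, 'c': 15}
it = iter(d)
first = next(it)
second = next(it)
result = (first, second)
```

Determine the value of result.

Step 1: iter(d) iterates over keys: ['f', 'a', 'd', 'c'].
Step 2: first = next(it) = 'f', second = next(it) = 'a'.
Therefore result = ('f', 'a').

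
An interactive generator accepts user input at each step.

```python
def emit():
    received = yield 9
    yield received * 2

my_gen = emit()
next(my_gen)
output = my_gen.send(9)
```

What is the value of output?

Step 1: next(my_gen) advances to first yield, producing 9.
Step 2: send(9) resumes, received = 9.
Step 3: yield received * 2 = 9 * 2 = 18.
Therefore output = 18.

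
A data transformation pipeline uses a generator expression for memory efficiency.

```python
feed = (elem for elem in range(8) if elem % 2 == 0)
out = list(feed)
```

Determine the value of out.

Step 1: Filter range(8) keeping only even values:
  elem=0: even, included
  elem=1: odd, excluded
  elem=2: even, included
  elem=3: odd, excluded
  elem=4: even, included
  elem=5: odd, excluded
  elem=6: even, included
  elem=7: odd, excluded
Therefore out = [0, 2, 4, 6].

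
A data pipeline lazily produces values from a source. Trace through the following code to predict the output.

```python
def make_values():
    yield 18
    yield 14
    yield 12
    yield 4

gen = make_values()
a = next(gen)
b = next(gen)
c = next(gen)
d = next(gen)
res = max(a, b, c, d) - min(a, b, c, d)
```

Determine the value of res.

Step 1: Create generator and consume all values:
  a = next(gen) = 18
  b = next(gen) = 14
  c = next(gen) = 12
  d = next(gen) = 4
Step 2: max = 18, min = 4, res = 18 - 4 = 14.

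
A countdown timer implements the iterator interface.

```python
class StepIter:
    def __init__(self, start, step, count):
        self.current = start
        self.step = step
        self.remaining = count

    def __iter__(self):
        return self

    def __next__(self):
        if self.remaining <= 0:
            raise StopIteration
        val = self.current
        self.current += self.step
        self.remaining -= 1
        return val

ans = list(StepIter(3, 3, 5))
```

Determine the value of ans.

Step 1: StepIter starts at 3, increments by 3, for 5 steps:
  Yield 3, then current += 3
  Yield 6, then current += 3
  Yield 9, then current += 3
  Yield 12, then current += 3
  Yield 15, then current += 3
Therefore ans = [3, 6, 9, 12, 15].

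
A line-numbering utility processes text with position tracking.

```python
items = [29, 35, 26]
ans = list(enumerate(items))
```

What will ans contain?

Step 1: enumerate pairs each element with its index:
  (0, 29)
  (1, 35)
  (2, 26)
Therefore ans = [(0, 29), (1, 35), (2, 26)].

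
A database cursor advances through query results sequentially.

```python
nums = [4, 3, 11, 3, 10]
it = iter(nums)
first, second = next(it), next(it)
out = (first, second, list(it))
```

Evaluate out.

Step 1: Create iterator over [4, 3, 11, 3, 10].
Step 2: first = 4, second = 3.
Step 3: Remaining elements: [11, 3, 10].
Therefore out = (4, 3, [11, 3, 10]).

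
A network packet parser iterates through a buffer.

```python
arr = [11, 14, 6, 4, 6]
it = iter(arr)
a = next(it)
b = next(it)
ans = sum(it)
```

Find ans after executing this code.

Step 1: Create iterator over [11, 14, 6, 4, 6].
Step 2: a = next() = 11, b = next() = 14.
Step 3: sum() of remaining [6, 4, 6] = 16.
Therefore ans = 16.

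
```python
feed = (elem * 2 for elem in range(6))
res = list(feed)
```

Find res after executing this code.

Step 1: For each elem in range(6), compute elem*2:
  elem=0: 0*2 = 0
  elem=1: 1*2 = 2
  elem=2: 2*2 = 4
  elem=3: 3*2 = 6
  elem=4: 4*2 = 8
  elem=5: 5*2 = 10
Therefore res = [0, 2, 4, 6, 8, 10].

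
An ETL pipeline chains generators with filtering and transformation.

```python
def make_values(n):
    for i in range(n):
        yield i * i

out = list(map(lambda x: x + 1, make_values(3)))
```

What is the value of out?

Step 1: make_values(3) yields squares: [0, 1, 4].
Step 2: map adds 1 to each: [1, 2, 5].
Therefore out = [1, 2, 5].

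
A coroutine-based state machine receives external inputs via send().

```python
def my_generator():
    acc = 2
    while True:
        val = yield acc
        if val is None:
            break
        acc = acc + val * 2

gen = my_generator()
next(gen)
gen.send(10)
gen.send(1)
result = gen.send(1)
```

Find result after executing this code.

Step 1: next() -> yield acc=2.
Step 2: send(10) -> val=10, acc = 2 + 10*2 = 22, yield 22.
Step 3: send(1) -> val=1, acc = 22 + 1*2 = 24, yield 24.
Step 4: send(1) -> val=1, acc = 24 + 1*2 = 26, yield 26.
Therefore result = 26.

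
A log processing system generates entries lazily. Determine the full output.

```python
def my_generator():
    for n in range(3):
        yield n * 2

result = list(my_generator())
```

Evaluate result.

Step 1: For each n in range(3), yield n * 2:
  n=0: yield 0 * 2 = 0
  n=1: yield 1 * 2 = 2
  n=2: yield 2 * 2 = 4
Therefore result = [0, 2, 4].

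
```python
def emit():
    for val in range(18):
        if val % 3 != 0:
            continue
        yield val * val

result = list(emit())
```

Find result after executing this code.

Step 1: Only yield val**2 when val is divisible by 3:
  val=0: 0 % 3 == 0, yield 0**2 = 0
  val=3: 3 % 3 == 0, yield 3**2 = 9
  val=6: 6 % 3 == 0, yield 6**2 = 36
  val=9: 9 % 3 == 0, yield 9**2 = 81
  val=12: 12 % 3 == 0, yield 12**2 = 144
  val=15: 15 % 3 == 0, yield 15**2 = 225
Therefore result = [0, 9, 36, 81, 144, 225].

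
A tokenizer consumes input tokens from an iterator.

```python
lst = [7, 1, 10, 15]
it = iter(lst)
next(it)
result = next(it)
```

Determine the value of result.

Step 1: Create iterator over [7, 1, 10, 15].
Step 2: next() consumes 7.
Step 3: next() returns 1.
Therefore result = 1.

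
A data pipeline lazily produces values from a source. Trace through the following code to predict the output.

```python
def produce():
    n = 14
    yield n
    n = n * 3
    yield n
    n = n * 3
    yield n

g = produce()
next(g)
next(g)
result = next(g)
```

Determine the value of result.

Step 1: Trace through generator execution:
  Yield 1: n starts at 14, yield 14
  Yield 2: n = 14 * 3 = 42, yield 42
  Yield 3: n = 42 * 3 = 126, yield 126
Step 2: First next() gets 14, second next() gets the second value, third next() yields 126.
Therefore result = 126.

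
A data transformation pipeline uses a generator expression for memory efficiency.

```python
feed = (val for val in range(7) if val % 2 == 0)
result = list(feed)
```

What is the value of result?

Step 1: Filter range(7) keeping only even values:
  val=0: even, included
  val=1: odd, excluded
  val=2: even, included
  val=3: odd, excluded
  val=4: even, included
  val=5: odd, excluded
  val=6: even, included
Therefore result = [0, 2, 4, 6].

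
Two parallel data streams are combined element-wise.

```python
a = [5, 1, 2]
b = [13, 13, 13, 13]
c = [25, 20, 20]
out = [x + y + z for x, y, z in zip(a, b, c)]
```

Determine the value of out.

Step 1: zip three lists (truncates to shortest, len=3):
  5 + 13 + 25 = 43
  1 + 13 + 20 = 34
  2 + 13 + 20 = 35
Therefore out = [43, 34, 35].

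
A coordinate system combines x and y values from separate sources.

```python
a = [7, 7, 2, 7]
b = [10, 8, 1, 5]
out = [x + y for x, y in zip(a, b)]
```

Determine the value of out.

Step 1: Add corresponding elements:
  7 + 10 = 17
  7 + 8 = 15
  2 + 1 = 3
  7 + 5 = 12
Therefore out = [17, 15, 3, 12].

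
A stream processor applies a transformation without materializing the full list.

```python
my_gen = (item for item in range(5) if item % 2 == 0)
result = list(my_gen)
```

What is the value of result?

Step 1: Filter range(5) keeping only even values:
  item=0: even, included
  item=1: odd, excluded
  item=2: even, included
  item=3: odd, excluded
  item=4: even, included
Therefore result = [0, 2, 4].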